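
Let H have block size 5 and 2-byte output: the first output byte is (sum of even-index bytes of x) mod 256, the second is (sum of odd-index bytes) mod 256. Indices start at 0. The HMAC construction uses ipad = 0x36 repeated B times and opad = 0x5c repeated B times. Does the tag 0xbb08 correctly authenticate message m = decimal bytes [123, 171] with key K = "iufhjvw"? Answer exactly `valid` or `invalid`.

invalid

Key "iufhjvw" = 69 75 66 68 6a 76 77 is 7 bytes > B = 5, so hash it first: H(key) = b0 53, then zero-pad to 5 bytes: K' = b0 53 00 00 00.
K' ⊕ ipad = 86 65 36 36 36; K' ⊕ opad = ec 0f 5c 5c 5c.
Inner hash: even-index sum = 413 mod 256 = 157; odd-index sum = 278 mod 256 = 22 → 9d 16.
Outer hash (recomputed tag): even-index sum = 442 mod 256 = 186; odd-index sum = 264 mod 256 = 8 → ba 08.
Recomputed tag = ba08; claimed = bb08 → mismatch.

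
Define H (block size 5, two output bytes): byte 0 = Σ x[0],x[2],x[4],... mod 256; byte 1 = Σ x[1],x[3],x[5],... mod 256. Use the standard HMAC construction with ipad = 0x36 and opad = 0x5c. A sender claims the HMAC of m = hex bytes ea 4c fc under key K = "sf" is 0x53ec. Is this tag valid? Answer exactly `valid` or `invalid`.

Key "sf" = 73 66 is 2 bytes ≤ B = 5; zero-pad to 5 bytes: K' = 73 66 00 00 00.
K' ⊕ ipad = 45 50 36 36 36; K' ⊕ opad = 2f 3a 5c 5c 5c.
Inner hash: even-index sum = 253 mod 256 = 253; odd-index sum = 620 mod 256 = 108 → fd 6c.
Outer hash (recomputed tag): even-index sum = 339 mod 256 = 83; odd-index sum = 403 mod 256 = 147 → 53 93.
Recomputed tag = 5393; claimed = 53ec → mismatch.

invalid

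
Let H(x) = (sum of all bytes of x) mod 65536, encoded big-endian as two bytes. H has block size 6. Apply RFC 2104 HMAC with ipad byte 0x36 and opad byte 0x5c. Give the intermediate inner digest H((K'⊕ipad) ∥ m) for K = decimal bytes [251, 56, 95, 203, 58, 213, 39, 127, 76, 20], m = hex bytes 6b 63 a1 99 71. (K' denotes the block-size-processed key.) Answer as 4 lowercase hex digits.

Key decimal bytes [251, 56, 95, 203, 58, 213, 39, 127, 76, 20] = fb 38 5f cb 3a d5 27 7f 4c 14 is 10 bytes > B = 6, so hash it first: H(key) = 04 72, then zero-pad to 6 bytes: K' = 04 72 00 00 00 00.
K' ⊕ ipad = 32 44 36 36 36 36.
Inner input = 32 44 36 36 36 36 ∥ 6b 63 a1 99 71.
Inner hash: sum = 50+68+54+54+54+54+107+99+161+153+113 = 967 → 03 c7.

03c7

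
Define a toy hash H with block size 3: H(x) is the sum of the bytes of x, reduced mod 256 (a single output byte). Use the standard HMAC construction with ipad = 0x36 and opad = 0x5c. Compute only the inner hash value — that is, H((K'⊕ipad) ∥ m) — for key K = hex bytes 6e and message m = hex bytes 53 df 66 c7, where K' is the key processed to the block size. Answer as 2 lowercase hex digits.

Key hex bytes 6e is 1 byte ≤ B = 3; zero-pad to 3 bytes: K' = 6e 00 00.
K' ⊕ ipad = 58 36 36.
Inner input = 58 36 36 ∥ 53 df 66 c7.
Inner hash: sum = 88+54+54+83+223+102+199 = 803; mod 256 = 35 → 23.

23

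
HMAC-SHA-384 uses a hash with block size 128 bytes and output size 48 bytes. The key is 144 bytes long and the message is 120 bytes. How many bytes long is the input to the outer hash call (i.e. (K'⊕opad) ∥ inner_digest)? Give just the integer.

Key is 144 > 128 bytes, so it is hashed to 48 bytes then zero-padded to 128: |K'| = 128.
Outer input = (K'⊕opad) ∥ H(inner) → 128 + 48 = 176 bytes.

176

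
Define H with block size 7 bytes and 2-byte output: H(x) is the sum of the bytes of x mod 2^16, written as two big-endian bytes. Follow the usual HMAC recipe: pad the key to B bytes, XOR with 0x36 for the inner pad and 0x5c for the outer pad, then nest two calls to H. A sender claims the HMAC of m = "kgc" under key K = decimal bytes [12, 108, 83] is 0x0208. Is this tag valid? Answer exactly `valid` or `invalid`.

Key decimal bytes [12, 108, 83] = 0c 6c 53 is 3 bytes ≤ B = 7; zero-pad to 7 bytes: K' = 0c 6c 53 00 00 00 00.
K' ⊕ ipad = 3a 5a 65 36 36 36 36; K' ⊕ opad = 50 30 0f 5c 5c 5c 5c.
Inner hash: sum = 58+90+101+54+54+54+54+107+103+99 = 774 → 03 06.
Outer hash (recomputed tag): sum = 80+48+15+92+92+92+92+3+6 = 520 → 02 08.
Recomputed tag = 0208; claimed = 0208 → match.

valid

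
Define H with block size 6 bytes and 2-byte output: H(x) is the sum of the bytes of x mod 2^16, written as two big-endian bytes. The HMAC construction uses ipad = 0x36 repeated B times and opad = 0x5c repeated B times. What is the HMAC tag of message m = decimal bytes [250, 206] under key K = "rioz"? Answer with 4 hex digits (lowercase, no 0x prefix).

Key "rioz" = 72 69 6f 7a is 4 bytes ≤ B = 6; zero-pad to 6 bytes: K' = 72 69 6f 7a 00 00.
K' ⊕ ipad = 44 5f 59 4c 36 36.  K' ⊕ opad = 2e 35 33 26 5c 5c.
Inner input = (K'⊕ipad) ∥ m = 44 5f 59 4c 36 36 ∥ fa ce.
Inner hash: sum = 68+95+89+76+54+54+250+206 = 892 → 03 7c.
Outer input = (K'⊕opad) ∥ inner = 2e 35 33 26 5c 5c ∥ 03 7c.
Outer hash (tag): sum = 46+53+51+38+92+92+3+124 = 499 → 01 f3.

01f3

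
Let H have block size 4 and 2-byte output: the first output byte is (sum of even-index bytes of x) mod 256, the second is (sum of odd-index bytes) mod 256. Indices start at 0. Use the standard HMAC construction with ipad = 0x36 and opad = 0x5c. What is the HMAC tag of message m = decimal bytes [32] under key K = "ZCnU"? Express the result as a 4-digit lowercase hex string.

1c00

Key "ZCnU" = 5a 43 6e 55 is exactly B = 4 bytes: K' = 5a 43 6e 55.
K' ⊕ ipad = 6c 75 58 63.  K' ⊕ opad = 06 1f 32 09.
Inner input = (K'⊕ipad) ∥ m = 6c 75 58 63 ∥ 20.
Inner hash: even-index sum = 228 mod 256 = 228; odd-index sum = 216 mod 256 = 216 → e4 d8.
Outer input = (K'⊕opad) ∥ inner = 06 1f 32 09 ∥ e4 d8.
Outer hash (tag): even-index sum = 284 mod 256 = 28; odd-index sum = 256 mod 256 = 0 → 1c 00.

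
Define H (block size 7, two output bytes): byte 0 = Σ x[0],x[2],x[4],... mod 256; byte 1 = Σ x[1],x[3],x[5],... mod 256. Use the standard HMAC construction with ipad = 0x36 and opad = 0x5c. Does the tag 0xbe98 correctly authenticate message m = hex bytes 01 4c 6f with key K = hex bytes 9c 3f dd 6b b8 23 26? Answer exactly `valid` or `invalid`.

invalid

Key hex bytes 9c 3f dd 6b b8 23 26 is exactly B = 7 bytes: K' = 9c 3f dd 6b b8 23 26.
K' ⊕ ipad = aa 09 eb 5d 8e 15 10; K' ⊕ opad = c0 63 81 37 e4 7f 7a.
Inner hash: even-index sum = 639 mod 256 = 127; odd-index sum = 235 mod 256 = 235 → 7f eb.
Outer hash (recomputed tag): even-index sum = 906 mod 256 = 138; odd-index sum = 408 mod 256 = 152 → 8a 98.
Recomputed tag = 8a98; claimed = be98 → mismatch.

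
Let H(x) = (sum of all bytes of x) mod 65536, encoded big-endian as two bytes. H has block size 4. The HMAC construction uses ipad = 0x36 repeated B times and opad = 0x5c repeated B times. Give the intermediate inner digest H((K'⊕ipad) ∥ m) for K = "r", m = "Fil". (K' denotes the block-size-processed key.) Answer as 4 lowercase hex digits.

0201

Key "r" = 72 is 1 byte ≤ B = 4; zero-pad to 4 bytes: K' = 72 00 00 00.
K' ⊕ ipad = 44 36 36 36.
Inner input = 44 36 36 36 ∥ 46 69 6c.
Inner hash: sum = 68+54+54+54+70+105+108 = 513 → 02 01.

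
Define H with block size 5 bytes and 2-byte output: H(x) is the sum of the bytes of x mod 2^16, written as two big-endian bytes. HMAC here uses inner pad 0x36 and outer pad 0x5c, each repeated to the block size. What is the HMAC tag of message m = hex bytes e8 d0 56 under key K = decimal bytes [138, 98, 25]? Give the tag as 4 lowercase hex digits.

Key decimal bytes [138, 98, 25] = 8a 62 19 is 3 bytes ≤ B = 5; zero-pad to 5 bytes: K' = 8a 62 19 00 00.
K' ⊕ ipad = bc 54 2f 36 36.  K' ⊕ opad = d6 3e 45 5c 5c.
Inner input = (K'⊕ipad) ∥ m = bc 54 2f 36 36 ∥ e8 d0 56.
Inner hash: sum = 188+84+47+54+54+232+208+86 = 953 → 03 b9.
Outer input = (K'⊕opad) ∥ inner = d6 3e 45 5c 5c ∥ 03 b9.
Outer hash (tag): sum = 214+62+69+92+92+3+185 = 717 → 02 cd.

02cd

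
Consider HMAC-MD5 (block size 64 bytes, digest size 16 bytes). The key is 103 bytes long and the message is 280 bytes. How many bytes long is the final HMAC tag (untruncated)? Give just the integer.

16

The tag is one MD5 digest: 16 bytes.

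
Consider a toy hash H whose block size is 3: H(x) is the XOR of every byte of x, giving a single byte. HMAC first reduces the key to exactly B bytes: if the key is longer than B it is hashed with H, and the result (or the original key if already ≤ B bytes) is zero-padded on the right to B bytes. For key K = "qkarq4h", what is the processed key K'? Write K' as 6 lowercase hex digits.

|K| = 7 > B = 3, so first hash the key.
H(K): XOR 71⊕6b⊕61⊕72⊕71⊕34⊕68 = 24.
Zero-pad H(K) = 24 to 3 bytes: K' = 24 00 00.

240000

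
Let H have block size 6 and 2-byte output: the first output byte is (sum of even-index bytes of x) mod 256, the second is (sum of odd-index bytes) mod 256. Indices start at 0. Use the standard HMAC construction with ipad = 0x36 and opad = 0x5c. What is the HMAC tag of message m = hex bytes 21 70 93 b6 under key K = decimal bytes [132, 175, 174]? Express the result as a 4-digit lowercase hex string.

Key decimal bytes [132, 175, 174] = 84 af ae is 3 bytes ≤ B = 6; zero-pad to 6 bytes: K' = 84 af ae 00 00 00.
K' ⊕ ipad = b2 99 98 36 36 36.  K' ⊕ opad = d8 f3 f2 5c 5c 5c.
Inner input = (K'⊕ipad) ∥ m = b2 99 98 36 36 36 ∥ 21 70 93 b6.
Inner hash: even-index sum = 564 mod 256 = 52; odd-index sum = 555 mod 256 = 43 → 34 2b.
Outer input = (K'⊕opad) ∥ inner = d8 f3 f2 5c 5c 5c ∥ 34 2b.
Outer hash (tag): even-index sum = 602 mod 256 = 90; odd-index sum = 470 mod 256 = 214 → 5a d6.

5ad6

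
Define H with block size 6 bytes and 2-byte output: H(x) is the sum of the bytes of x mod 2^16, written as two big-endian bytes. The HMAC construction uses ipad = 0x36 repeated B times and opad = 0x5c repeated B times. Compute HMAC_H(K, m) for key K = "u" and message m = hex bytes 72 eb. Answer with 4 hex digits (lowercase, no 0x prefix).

Key "u" = 75 is 1 byte ≤ B = 6; zero-pad to 6 bytes: K' = 75 00 00 00 00 00.
K' ⊕ ipad = 43 36 36 36 36 36.  K' ⊕ opad = 29 5c 5c 5c 5c 5c.
Inner input = (K'⊕ipad) ∥ m = 43 36 36 36 36 36 ∥ 72 eb.
Inner hash: sum = 67+54+54+54+54+54+114+235 = 686 → 02 ae.
Outer input = (K'⊕opad) ∥ inner = 29 5c 5c 5c 5c 5c ∥ 02 ae.
Outer hash (tag): sum = 41+92+92+92+92+92+2+174 = 677 → 02 a5.

02a5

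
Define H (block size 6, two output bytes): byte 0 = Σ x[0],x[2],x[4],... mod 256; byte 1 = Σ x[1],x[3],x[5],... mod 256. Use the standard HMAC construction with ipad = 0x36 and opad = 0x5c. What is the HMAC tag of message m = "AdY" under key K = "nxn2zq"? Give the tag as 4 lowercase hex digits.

Key "nxn2zq" = 6e 78 6e 32 7a 71 is exactly B = 6 bytes: K' = 6e 78 6e 32 7a 71.
K' ⊕ ipad = 58 4e 58 04 4c 47.  K' ⊕ opad = 32 24 32 6e 26 2d.
Inner input = (K'⊕ipad) ∥ m = 58 4e 58 04 4c 47 ∥ 41 64 59.
Inner hash: even-index sum = 406 mod 256 = 150; odd-index sum = 253 mod 256 = 253 → 96 fd.
Outer input = (K'⊕opad) ∥ inner = 32 24 32 6e 26 2d ∥ 96 fd.
Outer hash (tag): even-index sum = 288 mod 256 = 32; odd-index sum = 444 mod 256 = 188 → 20 bc.

20bc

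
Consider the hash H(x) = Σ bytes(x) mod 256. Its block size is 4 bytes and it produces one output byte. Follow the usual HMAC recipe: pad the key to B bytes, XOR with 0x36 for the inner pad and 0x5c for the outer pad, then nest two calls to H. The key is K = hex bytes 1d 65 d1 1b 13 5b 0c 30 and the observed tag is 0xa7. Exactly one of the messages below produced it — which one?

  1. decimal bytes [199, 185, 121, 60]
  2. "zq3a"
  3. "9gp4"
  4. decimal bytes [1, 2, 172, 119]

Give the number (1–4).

2

Key hex bytes 1d 65 d1 1b 13 5b 0c 30 is 8 bytes > B = 4, so hash it first: H(key) = 18, then zero-pad to 4 bytes: K' = 18 00 00 00.
K' ⊕ ipad = 2e 36 36 36; K' ⊕ opad = 44 5c 5c 5c.
m1: inner = H(2e 36 36 36 c7 b9 79 3c) = 05; tag = H(44 5c 5c 5c 05) = 5d
m2: inner = H(2e 36 36 36 7a 71 33 61) = 4f; tag = H(44 5c 5c 5c 4f) = a7 ← matches
m3: inner = H(2e 36 36 36 39 67 70 34) = 14; tag = H(44 5c 5c 5c 14) = 6c
m4: inner = H(2e 36 36 36 01 02 ac 77) = f6; tag = H(44 5c 5c 5c f6) = 4e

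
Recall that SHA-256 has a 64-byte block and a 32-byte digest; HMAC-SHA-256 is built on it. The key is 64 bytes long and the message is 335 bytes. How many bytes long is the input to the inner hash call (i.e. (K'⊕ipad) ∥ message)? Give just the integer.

399

Key is 64 ≤ 64 bytes, zero-padded: |K'| = 64.
Inner input = (K'⊕ipad) ∥ m → 64 + 335 = 399 bytes.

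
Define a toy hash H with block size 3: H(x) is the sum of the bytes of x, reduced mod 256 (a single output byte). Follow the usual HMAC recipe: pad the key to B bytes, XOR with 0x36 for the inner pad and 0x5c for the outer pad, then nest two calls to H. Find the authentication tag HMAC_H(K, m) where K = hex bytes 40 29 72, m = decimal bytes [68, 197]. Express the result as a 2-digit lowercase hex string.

Key hex bytes 40 29 72 is exactly B = 3 bytes: K' = 40 29 72.
K' ⊕ ipad = 76 1f 44.  K' ⊕ opad = 1c 75 2e.
Inner input = (K'⊕ipad) ∥ m = 76 1f 44 ∥ 44 c5.
Inner hash: sum = 118+31+68+68+197 = 482; mod 256 = 226 → e2.
Outer input = (K'⊕opad) ∥ inner = 1c 75 2e ∥ e2.
Outer hash (tag): sum = 28+117+46+226 = 417; mod 256 = 161 → a1.

a1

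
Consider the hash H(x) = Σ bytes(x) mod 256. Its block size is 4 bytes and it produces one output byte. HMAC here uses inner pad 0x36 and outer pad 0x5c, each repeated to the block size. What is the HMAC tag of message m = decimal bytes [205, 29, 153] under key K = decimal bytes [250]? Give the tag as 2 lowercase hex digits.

Key decimal bytes [250] = fa is 1 byte ≤ B = 4; zero-pad to 4 bytes: K' = fa 00 00 00.
K' ⊕ ipad = cc 36 36 36.  K' ⊕ opad = a6 5c 5c 5c.
Inner input = (K'⊕ipad) ∥ m = cc 36 36 36 ∥ cd 1d 99.
Inner hash: sum = 204+54+54+54+205+29+153 = 753; mod 256 = 241 → f1.
Outer input = (K'⊕opad) ∥ inner = a6 5c 5c 5c ∥ f1.
Outer hash (tag): sum = 166+92+92+92+241 = 683; mod 256 = 171 → ab.

ab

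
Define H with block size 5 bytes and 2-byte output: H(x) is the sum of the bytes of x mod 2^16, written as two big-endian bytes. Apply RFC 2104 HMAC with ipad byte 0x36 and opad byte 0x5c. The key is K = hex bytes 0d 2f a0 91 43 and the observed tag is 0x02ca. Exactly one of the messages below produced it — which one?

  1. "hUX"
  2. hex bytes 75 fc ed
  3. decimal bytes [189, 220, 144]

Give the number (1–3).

1

Key hex bytes 0d 2f a0 91 43 is exactly B = 5 bytes: K' = 0d 2f a0 91 43.
K' ⊕ ipad = 3b 19 96 a7 75; K' ⊕ opad = 51 73 fc cd 1f.
m1: inner = H(3b 19 96 a7 75 68 55 58) = 03 1b; tag = H(51 73 fc cd 1f 03 1b) = 02ca ← matches
m2: inner = H(3b 19 96 a7 75 75 fc ed) = 04 64; tag = H(51 73 fc cd 1f 04 64) = 0314
m3: inner = H(3b 19 96 a7 75 bd dc 90) = 04 2f; tag = H(51 73 fc cd 1f 04 2f) = 02df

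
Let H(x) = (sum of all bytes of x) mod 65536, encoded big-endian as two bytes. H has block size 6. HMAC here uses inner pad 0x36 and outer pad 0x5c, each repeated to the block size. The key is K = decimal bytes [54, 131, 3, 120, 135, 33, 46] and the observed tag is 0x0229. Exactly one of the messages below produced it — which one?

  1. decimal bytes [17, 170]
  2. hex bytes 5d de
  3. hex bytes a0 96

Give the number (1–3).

Key decimal bytes [54, 131, 3, 120, 135, 33, 46] = 36 83 03 78 87 21 2e is 7 bytes > B = 6, so hash it first: H(key) = 02 0a, then zero-pad to 6 bytes: K' = 02 0a 00 00 00 00.
K' ⊕ ipad = 34 3c 36 36 36 36; K' ⊕ opad = 5e 56 5c 5c 5c 5c.
m1: inner = H(34 3c 36 36 36 36 11 aa) = 02 03; tag = H(5e 56 5c 5c 5c 5c 02 03) = 0229 ← matches
m2: inner = H(34 3c 36 36 36 36 5d de) = 02 83; tag = H(5e 56 5c 5c 5c 5c 02 83) = 02a9
m3: inner = H(34 3c 36 36 36 36 a0 96) = 02 7e; tag = H(5e 56 5c 5c 5c 5c 02 7e) = 02a4

1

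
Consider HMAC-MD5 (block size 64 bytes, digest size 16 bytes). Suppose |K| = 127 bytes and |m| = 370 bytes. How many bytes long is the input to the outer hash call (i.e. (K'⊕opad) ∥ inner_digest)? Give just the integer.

Key is 127 > 64 bytes, so it is hashed to 16 bytes then zero-padded to 64: |K'| = 64.
Outer input = (K'⊕opad) ∥ H(inner) → 64 + 16 = 80 bytes.

80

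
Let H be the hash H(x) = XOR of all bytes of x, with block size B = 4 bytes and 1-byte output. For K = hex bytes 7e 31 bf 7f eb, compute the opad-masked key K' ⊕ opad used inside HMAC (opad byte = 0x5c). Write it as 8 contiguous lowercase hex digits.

Key hex bytes 7e 31 bf 7f eb is 5 bytes > B = 4, so hash it first: H(key) = 64, then zero-pad to 4 bytes: K' = 64 00 00 00.
XOR each byte with 0x5c: 64⊕5c=38, 00⊕5c=5c, 00⊕5c=5c, 00⊕5c=5c.

385c5c5c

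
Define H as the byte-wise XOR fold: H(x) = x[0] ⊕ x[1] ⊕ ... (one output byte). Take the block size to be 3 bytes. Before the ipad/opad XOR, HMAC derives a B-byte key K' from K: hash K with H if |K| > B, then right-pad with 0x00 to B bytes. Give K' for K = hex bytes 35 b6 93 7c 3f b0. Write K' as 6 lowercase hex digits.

e30000

|K| = 6 > B = 3, so first hash the key.
H(K): XOR 35⊕b6⊕93⊕7c⊕3f⊕b0 = e3.
Zero-pad H(K) = e3 to 3 bytes: K' = e3 00 00.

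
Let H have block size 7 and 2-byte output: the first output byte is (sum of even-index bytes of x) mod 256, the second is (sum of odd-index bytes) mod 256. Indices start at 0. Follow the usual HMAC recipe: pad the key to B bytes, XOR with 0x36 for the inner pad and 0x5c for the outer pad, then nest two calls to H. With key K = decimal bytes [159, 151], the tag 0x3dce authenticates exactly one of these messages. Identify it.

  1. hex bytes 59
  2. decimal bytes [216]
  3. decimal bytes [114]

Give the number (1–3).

1

Key decimal bytes [159, 151] = 9f 97 is 2 bytes ≤ B = 7; zero-pad to 7 bytes: K' = 9f 97 00 00 00 00 00.
K' ⊕ ipad = a9 a1 36 36 36 36 36; K' ⊕ opad = c3 cb 5c 5c 5c 5c 5c.
m1: inner = H(a9 a1 36 36 36 36 36 59) = 4b 66; tag = H(c3 cb 5c 5c 5c 5c 5c 4b 66) = 3dce ← matches
m2: inner = H(a9 a1 36 36 36 36 36 d8) = 4b e5; tag = H(c3 cb 5c 5c 5c 5c 5c 4b e5) = bcce
m3: inner = H(a9 a1 36 36 36 36 36 72) = 4b 7f; tag = H(c3 cb 5c 5c 5c 5c 5c 4b 7f) = 56ce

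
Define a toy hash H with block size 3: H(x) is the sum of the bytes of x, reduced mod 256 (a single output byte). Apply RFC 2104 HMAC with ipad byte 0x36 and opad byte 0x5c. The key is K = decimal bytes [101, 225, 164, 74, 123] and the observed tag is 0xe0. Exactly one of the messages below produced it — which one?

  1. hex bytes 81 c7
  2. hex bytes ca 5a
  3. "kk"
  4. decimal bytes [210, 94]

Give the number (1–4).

4

Key decimal bytes [101, 225, 164, 74, 123] = 65 e1 a4 4a 7b is 5 bytes > B = 3, so hash it first: H(key) = af, then zero-pad to 3 bytes: K' = af 00 00.
K' ⊕ ipad = 99 36 36; K' ⊕ opad = f3 5c 5c.
m1: inner = H(99 36 36 81 c7) = 4d; tag = H(f3 5c 5c 4d) = f8
m2: inner = H(99 36 36 ca 5a) = 29; tag = H(f3 5c 5c 29) = d4
m3: inner = H(99 36 36 6b 6b) = db; tag = H(f3 5c 5c db) = 86
m4: inner = H(99 36 36 d2 5e) = 35; tag = H(f3 5c 5c 35) = e0 ← matches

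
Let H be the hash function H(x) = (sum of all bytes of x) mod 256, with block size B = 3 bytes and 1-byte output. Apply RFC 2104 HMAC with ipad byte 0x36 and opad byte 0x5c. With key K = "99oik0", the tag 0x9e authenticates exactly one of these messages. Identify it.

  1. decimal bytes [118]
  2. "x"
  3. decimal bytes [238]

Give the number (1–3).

Key "99oik0" = 39 39 6f 69 6b 30 is 6 bytes > B = 3, so hash it first: H(key) = e5, then zero-pad to 3 bytes: K' = e5 00 00.
K' ⊕ ipad = d3 36 36; K' ⊕ opad = b9 5c 5c.
m1: inner = H(d3 36 36 76) = b5; tag = H(b9 5c 5c b5) = 26
m2: inner = H(d3 36 36 78) = b7; tag = H(b9 5c 5c b7) = 28
m3: inner = H(d3 36 36 ee) = 2d; tag = H(b9 5c 5c 2d) = 9e ← matches

3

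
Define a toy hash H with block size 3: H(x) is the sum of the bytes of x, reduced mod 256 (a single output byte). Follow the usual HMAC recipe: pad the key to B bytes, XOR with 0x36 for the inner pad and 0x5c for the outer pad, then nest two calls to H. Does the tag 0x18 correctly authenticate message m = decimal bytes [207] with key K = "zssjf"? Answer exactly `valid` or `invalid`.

Key "zssjf" = 7a 73 73 6a 66 is 5 bytes > B = 3, so hash it first: H(key) = 30, then zero-pad to 3 bytes: K' = 30 00 00.
K' ⊕ ipad = 06 36 36; K' ⊕ opad = 6c 5c 5c.
Inner hash: sum = 6+54+54+207 = 321; mod 256 = 65 → 41.
Outer hash (recomputed tag): sum = 108+92+92+65 = 357; mod 256 = 101 → 65.
Recomputed tag = 65; claimed = 18 → mismatch.

invalid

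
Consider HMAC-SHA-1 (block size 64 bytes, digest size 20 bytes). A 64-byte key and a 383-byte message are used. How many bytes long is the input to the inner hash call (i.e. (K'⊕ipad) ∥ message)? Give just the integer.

447

Key is 64 ≤ 64 bytes, zero-padded: |K'| = 64.
Inner input = (K'⊕ipad) ∥ m → 64 + 383 = 447 bytes.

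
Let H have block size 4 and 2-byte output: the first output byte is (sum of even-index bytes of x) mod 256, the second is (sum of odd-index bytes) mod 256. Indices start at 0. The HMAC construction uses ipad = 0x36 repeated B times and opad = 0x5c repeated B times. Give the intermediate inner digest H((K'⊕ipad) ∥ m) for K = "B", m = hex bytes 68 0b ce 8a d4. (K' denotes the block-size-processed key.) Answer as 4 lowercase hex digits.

b401

Key "B" = 42 is 1 byte ≤ B = 4; zero-pad to 4 bytes: K' = 42 00 00 00.
K' ⊕ ipad = 74 36 36 36.
Inner input = 74 36 36 36 ∥ 68 0b ce 8a d4.
Inner hash: even-index sum = 692 mod 256 = 180; odd-index sum = 257 mod 256 = 1 → b4 01.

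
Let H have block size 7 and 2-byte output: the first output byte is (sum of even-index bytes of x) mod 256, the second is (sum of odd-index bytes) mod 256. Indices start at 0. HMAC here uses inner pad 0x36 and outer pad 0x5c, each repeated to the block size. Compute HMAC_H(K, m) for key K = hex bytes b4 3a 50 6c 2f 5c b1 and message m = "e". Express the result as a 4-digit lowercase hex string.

891e

Key hex bytes b4 3a 50 6c 2f 5c b1 is exactly B = 7 bytes: K' = b4 3a 50 6c 2f 5c b1.
K' ⊕ ipad = 82 0c 66 5a 19 6a 87.  K' ⊕ opad = e8 66 0c 30 73 00 ed.
Inner input = (K'⊕ipad) ∥ m = 82 0c 66 5a 19 6a 87 ∥ 65.
Inner hash: even-index sum = 392 mod 256 = 136; odd-index sum = 309 mod 256 = 53 → 88 35.
Outer input = (K'⊕opad) ∥ inner = e8 66 0c 30 73 00 ed ∥ 88 35.
Outer hash (tag): even-index sum = 649 mod 256 = 137; odd-index sum = 286 mod 256 = 30 → 89 1e.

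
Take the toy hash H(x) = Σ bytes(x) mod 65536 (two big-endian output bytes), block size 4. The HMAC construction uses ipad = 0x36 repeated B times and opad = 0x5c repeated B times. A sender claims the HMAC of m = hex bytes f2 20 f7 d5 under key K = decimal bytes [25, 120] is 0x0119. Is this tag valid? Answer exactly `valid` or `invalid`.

Key decimal bytes [25, 120] = 19 78 is 2 bytes ≤ B = 4; zero-pad to 4 bytes: K' = 19 78 00 00.
K' ⊕ ipad = 2f 4e 36 36; K' ⊕ opad = 45 24 5c 5c.
Inner hash: sum = 47+78+54+54+242+32+247+213 = 967 → 03 c7.
Outer hash (recomputed tag): sum = 69+36+92+92+3+199 = 491 → 01 eb.
Recomputed tag = 01eb; claimed = 0119 → mismatch.

invalid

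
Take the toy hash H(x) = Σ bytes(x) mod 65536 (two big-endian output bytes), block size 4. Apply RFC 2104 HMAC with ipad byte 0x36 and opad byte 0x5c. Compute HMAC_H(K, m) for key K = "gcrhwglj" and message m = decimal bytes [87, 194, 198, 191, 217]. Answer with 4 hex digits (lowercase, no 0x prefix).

Key "gcrhwglj" = 67 63 72 68 77 67 6c 6a is 8 bytes > B = 4, so hash it first: H(key) = 03 58, then zero-pad to 4 bytes: K' = 03 58 00 00.
K' ⊕ ipad = 35 6e 36 36.  K' ⊕ opad = 5f 04 5c 5c.
Inner input = (K'⊕ipad) ∥ m = 35 6e 36 36 ∥ 57 c2 c6 bf d9.
Inner hash: sum = 53+110+54+54+87+194+198+191+217 = 1158 → 04 86.
Outer input = (K'⊕opad) ∥ inner = 5f 04 5c 5c ∥ 04 86.
Outer hash (tag): sum = 95+4+92+92+4+134 = 421 → 01 a5.

01a5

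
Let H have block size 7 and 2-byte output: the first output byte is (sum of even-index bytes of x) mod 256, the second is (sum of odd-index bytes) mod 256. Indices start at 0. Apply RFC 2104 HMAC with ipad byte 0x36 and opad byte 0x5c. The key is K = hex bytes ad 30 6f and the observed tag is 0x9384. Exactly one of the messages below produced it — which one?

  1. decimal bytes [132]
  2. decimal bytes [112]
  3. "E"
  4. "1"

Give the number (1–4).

Key hex bytes ad 30 6f is 3 bytes ≤ B = 7; zero-pad to 7 bytes: K' = ad 30 6f 00 00 00 00.
K' ⊕ ipad = 9b 06 59 36 36 36 36; K' ⊕ opad = f1 6c 33 5c 5c 5c 5c.
m1: inner = H(9b 06 59 36 36 36 36 84) = 60 f6; tag = H(f1 6c 33 5c 5c 5c 5c 60 f6) = d284
m2: inner = H(9b 06 59 36 36 36 36 70) = 60 e2; tag = H(f1 6c 33 5c 5c 5c 5c 60 e2) = be84
m3: inner = H(9b 06 59 36 36 36 36 45) = 60 b7; tag = H(f1 6c 33 5c 5c 5c 5c 60 b7) = 9384 ← matches
m4: inner = H(9b 06 59 36 36 36 36 31) = 60 a3; tag = H(f1 6c 33 5c 5c 5c 5c 60 a3) = 7f84

3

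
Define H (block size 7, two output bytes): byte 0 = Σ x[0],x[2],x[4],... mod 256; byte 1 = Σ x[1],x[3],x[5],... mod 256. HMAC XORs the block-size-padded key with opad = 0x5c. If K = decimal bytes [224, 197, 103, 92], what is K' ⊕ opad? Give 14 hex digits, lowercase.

bc993b005c5c5c

Key decimal bytes [224, 197, 103, 92] = e0 c5 67 5c is 4 bytes ≤ B = 7; zero-pad to 7 bytes: K' = e0 c5 67 5c 00 00 00.
XOR each byte with 0x5c: e0⊕5c=bc, c5⊕5c=99, 67⊕5c=3b, 5c⊕5c=00, 00⊕5c=5c, 00⊕5c=5c, 00⊕5c=5c.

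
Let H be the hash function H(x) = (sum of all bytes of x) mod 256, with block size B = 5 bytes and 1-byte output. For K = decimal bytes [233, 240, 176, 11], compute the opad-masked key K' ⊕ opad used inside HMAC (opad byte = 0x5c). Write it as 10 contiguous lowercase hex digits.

b5acec575c

Key decimal bytes [233, 240, 176, 11] = e9 f0 b0 0b is 4 bytes ≤ B = 5; zero-pad to 5 bytes: K' = e9 f0 b0 0b 00.
XOR each byte with 0x5c: e9⊕5c=b5, f0⊕5c=ac, b0⊕5c=ec, 0b⊕5c=57, 00⊕5c=5c.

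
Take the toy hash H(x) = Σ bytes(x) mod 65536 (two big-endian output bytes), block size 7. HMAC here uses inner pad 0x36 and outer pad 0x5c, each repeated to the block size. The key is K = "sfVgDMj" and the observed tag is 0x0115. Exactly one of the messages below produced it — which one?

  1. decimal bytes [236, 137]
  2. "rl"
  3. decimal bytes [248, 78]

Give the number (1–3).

Key "sfVgDMj" = 73 66 56 67 44 4d 6a is exactly B = 7 bytes: K' = 73 66 56 67 44 4d 6a.
K' ⊕ ipad = 45 50 60 51 72 7b 5c; K' ⊕ opad = 2f 3a 0a 3b 18 11 36.
m1: inner = H(45 50 60 51 72 7b 5c ec 89) = 04 04; tag = H(2f 3a 0a 3b 18 11 36 04 04) = 0115 ← matches
m2: inner = H(45 50 60 51 72 7b 5c 72 6c) = 03 6d; tag = H(2f 3a 0a 3b 18 11 36 03 6d) = 017d
m3: inner = H(45 50 60 51 72 7b 5c f8 4e) = 03 d5; tag = H(2f 3a 0a 3b 18 11 36 03 d5) = 01e5

1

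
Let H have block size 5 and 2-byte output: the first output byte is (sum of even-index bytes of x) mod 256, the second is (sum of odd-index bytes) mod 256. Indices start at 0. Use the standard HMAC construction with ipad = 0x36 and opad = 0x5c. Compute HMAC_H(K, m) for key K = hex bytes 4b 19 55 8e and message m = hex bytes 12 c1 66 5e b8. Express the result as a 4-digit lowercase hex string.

Key hex bytes 4b 19 55 8e is 4 bytes ≤ B = 5; zero-pad to 5 bytes: K' = 4b 19 55 8e 00.
K' ⊕ ipad = 7d 2f 63 b8 36.  K' ⊕ opad = 17 45 09 d2 5c.
Inner input = (K'⊕ipad) ∥ m = 7d 2f 63 b8 36 ∥ 12 c1 66 5e b8.
Inner hash: even-index sum = 565 mod 256 = 53; odd-index sum = 535 mod 256 = 23 → 35 17.
Outer input = (K'⊕opad) ∥ inner = 17 45 09 d2 5c ∥ 35 17.
Outer hash (tag): even-index sum = 147 mod 256 = 147; odd-index sum = 332 mod 256 = 76 → 93 4c.

934c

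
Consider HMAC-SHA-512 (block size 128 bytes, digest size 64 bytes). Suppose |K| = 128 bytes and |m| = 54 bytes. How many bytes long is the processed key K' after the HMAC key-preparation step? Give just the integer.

128

Key is 128 ≤ 128 bytes, zero-padded: |K'| = 128.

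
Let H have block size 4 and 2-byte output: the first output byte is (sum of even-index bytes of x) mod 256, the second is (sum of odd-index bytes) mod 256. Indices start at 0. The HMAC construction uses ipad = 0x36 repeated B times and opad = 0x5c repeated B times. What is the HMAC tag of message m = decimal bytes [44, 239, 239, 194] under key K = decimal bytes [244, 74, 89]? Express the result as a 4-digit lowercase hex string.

f9d5

Key decimal bytes [244, 74, 89] = f4 4a 59 is 3 bytes ≤ B = 4; zero-pad to 4 bytes: K' = f4 4a 59 00.
K' ⊕ ipad = c2 7c 6f 36.  K' ⊕ opad = a8 16 05 5c.
Inner input = (K'⊕ipad) ∥ m = c2 7c 6f 36 ∥ 2c ef ef c2.
Inner hash: even-index sum = 588 mod 256 = 76; odd-index sum = 611 mod 256 = 99 → 4c 63.
Outer input = (K'⊕opad) ∥ inner = a8 16 05 5c ∥ 4c 63.
Outer hash (tag): even-index sum = 249 mod 256 = 249; odd-index sum = 213 mod 256 = 213 → f9 d5.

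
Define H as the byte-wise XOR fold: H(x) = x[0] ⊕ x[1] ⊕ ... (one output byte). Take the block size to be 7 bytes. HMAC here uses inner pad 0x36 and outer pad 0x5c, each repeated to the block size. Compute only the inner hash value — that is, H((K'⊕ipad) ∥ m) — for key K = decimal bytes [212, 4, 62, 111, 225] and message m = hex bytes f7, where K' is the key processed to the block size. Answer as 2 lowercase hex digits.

Key decimal bytes [212, 4, 62, 111, 225] = d4 04 3e 6f e1 is 5 bytes ≤ B = 7; zero-pad to 7 bytes: K' = d4 04 3e 6f e1 00 00.
K' ⊕ ipad = e2 32 08 59 d7 36 36.
Inner input = e2 32 08 59 d7 36 36 ∥ f7.
Inner hash: XOR e2⊕32⊕08⊕59⊕d7⊕36⊕36⊕f7 = a1.

a1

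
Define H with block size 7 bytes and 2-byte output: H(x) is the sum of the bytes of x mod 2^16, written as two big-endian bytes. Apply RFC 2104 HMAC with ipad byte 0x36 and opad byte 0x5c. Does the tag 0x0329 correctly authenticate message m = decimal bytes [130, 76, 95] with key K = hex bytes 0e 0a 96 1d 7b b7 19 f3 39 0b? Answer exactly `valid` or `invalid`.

Key hex bytes 0e 0a 96 1d 7b b7 19 f3 39 0b is 10 bytes > B = 7, so hash it first: H(key) = 03 4d, then zero-pad to 7 bytes: K' = 03 4d 00 00 00 00 00.
K' ⊕ ipad = 35 7b 36 36 36 36 36; K' ⊕ opad = 5f 11 5c 5c 5c 5c 5c.
Inner hash: sum = 53+123+54+54+54+54+54+130+76+95 = 747 → 02 eb.
Outer hash (recomputed tag): sum = 95+17+92+92+92+92+92+2+235 = 809 → 03 29.
Recomputed tag = 0329; claimed = 0329 → match.

valid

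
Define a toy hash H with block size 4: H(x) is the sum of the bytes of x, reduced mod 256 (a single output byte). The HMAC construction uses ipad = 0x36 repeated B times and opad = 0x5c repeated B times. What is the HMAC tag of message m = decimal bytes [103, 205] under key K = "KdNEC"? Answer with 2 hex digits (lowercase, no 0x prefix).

Key "KdNEC" = 4b 64 4e 45 43 is 5 bytes > B = 4, so hash it first: H(key) = 85, then zero-pad to 4 bytes: K' = 85 00 00 00.
K' ⊕ ipad = b3 36 36 36.  K' ⊕ opad = d9 5c 5c 5c.
Inner input = (K'⊕ipad) ∥ m = b3 36 36 36 ∥ 67 cd.
Inner hash: sum = 179+54+54+54+103+205 = 649; mod 256 = 137 → 89.
Outer input = (K'⊕opad) ∥ inner = d9 5c 5c 5c ∥ 89.
Outer hash (tag): sum = 217+92+92+92+137 = 630; mod 256 = 118 → 76.

76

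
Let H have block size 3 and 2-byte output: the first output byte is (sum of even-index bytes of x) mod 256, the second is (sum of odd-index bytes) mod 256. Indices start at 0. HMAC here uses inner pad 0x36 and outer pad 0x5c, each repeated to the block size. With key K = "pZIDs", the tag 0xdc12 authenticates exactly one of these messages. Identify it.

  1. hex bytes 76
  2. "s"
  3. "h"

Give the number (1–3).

Key "pZIDs" = 70 5a 49 44 73 is 5 bytes > B = 3, so hash it first: H(key) = 2c 9e, then zero-pad to 3 bytes: K' = 2c 9e 00.
K' ⊕ ipad = 1a a8 36; K' ⊕ opad = 70 c2 5c.
m1: inner = H(1a a8 36 76) = 50 1e; tag = H(70 c2 5c 50 1e) = ea12
m2: inner = H(1a a8 36 73) = 50 1b; tag = H(70 c2 5c 50 1b) = e712
m3: inner = H(1a a8 36 68) = 50 10; tag = H(70 c2 5c 50 10) = dc12 ← matches

3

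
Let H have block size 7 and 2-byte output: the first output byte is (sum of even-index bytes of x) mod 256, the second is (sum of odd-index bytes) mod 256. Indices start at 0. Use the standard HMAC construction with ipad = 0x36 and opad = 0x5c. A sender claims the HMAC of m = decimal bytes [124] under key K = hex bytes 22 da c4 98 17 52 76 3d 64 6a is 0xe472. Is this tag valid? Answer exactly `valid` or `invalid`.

valid

Key hex bytes 22 da c4 98 17 52 76 3d 64 6a is 10 bytes > B = 7, so hash it first: H(key) = d7 6b, then zero-pad to 7 bytes: K' = d7 6b 00 00 00 00 00.
K' ⊕ ipad = e1 5d 36 36 36 36 36; K' ⊕ opad = 8b 37 5c 5c 5c 5c 5c.
Inner hash: even-index sum = 387 mod 256 = 131; odd-index sum = 325 mod 256 = 69 → 83 45.
Outer hash (recomputed tag): even-index sum = 484 mod 256 = 228; odd-index sum = 370 mod 256 = 114 → e4 72.
Recomputed tag = e472; claimed = e472 → match.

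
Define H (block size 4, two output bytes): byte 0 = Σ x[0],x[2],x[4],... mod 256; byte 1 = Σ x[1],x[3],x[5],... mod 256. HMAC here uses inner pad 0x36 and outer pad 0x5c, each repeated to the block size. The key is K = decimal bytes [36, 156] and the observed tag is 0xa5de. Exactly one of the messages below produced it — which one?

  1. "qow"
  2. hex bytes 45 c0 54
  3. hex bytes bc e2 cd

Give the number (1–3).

3

Key decimal bytes [36, 156] = 24 9c is 2 bytes ≤ B = 4; zero-pad to 4 bytes: K' = 24 9c 00 00.
K' ⊕ ipad = 12 aa 36 36; K' ⊕ opad = 78 c0 5c 5c.
m1: inner = H(12 aa 36 36 71 6f 77) = 30 4f; tag = H(78 c0 5c 5c 30 4f) = 046b
m2: inner = H(12 aa 36 36 45 c0 54) = e1 a0; tag = H(78 c0 5c 5c e1 a0) = b5bc
m3: inner = H(12 aa 36 36 bc e2 cd) = d1 c2; tag = H(78 c0 5c 5c d1 c2) = a5de ← matches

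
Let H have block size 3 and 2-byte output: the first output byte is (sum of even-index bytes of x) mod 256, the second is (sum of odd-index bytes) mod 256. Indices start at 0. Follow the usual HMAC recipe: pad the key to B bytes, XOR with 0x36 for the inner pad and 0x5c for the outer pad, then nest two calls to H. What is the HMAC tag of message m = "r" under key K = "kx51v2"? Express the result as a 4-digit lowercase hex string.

Key "kx51v2" = 6b 78 35 31 76 32 is 6 bytes > B = 3, so hash it first: H(key) = 16 db, then zero-pad to 3 bytes: K' = 16 db 00.
K' ⊕ ipad = 20 ed 36.  K' ⊕ opad = 4a 87 5c.
Inner input = (K'⊕ipad) ∥ m = 20 ed 36 ∥ 72.
Inner hash: even-index sum = 86 mod 256 = 86; odd-index sum = 351 mod 256 = 95 → 56 5f.
Outer input = (K'⊕opad) ∥ inner = 4a 87 5c ∥ 56 5f.
Outer hash (tag): even-index sum = 261 mod 256 = 5; odd-index sum = 221 mod 256 = 221 → 05 dd.

05dd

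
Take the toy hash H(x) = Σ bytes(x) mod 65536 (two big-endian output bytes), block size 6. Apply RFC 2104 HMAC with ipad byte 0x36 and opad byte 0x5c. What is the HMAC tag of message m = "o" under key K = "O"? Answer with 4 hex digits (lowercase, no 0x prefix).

Key "O" = 4f is 1 byte ≤ B = 6; zero-pad to 6 bytes: K' = 4f 00 00 00 00 00.
K' ⊕ ipad = 79 36 36 36 36 36.  K' ⊕ opad = 13 5c 5c 5c 5c 5c.
Inner input = (K'⊕ipad) ∥ m = 79 36 36 36 36 36 ∥ 6f.
Inner hash: sum = 121+54+54+54+54+54+111 = 502 → 01 f6.
Outer input = (K'⊕opad) ∥ inner = 13 5c 5c 5c 5c 5c ∥ 01 f6.
Outer hash (tag): sum = 19+92+92+92+92+92+1+246 = 726 → 02 d6.

02d6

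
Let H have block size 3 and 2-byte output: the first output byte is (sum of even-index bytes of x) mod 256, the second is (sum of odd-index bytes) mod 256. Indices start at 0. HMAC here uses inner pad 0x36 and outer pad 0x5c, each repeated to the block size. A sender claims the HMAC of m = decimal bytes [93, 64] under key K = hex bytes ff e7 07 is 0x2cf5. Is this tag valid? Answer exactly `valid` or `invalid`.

valid

Key hex bytes ff e7 07 is exactly B = 3 bytes: K' = ff e7 07.
K' ⊕ ipad = c9 d1 31; K' ⊕ opad = a3 bb 5b.
Inner hash: even-index sum = 314 mod 256 = 58; odd-index sum = 302 mod 256 = 46 → 3a 2e.
Outer hash (recomputed tag): even-index sum = 300 mod 256 = 44; odd-index sum = 245 mod 256 = 245 → 2c f5.
Recomputed tag = 2cf5; claimed = 2cf5 → match.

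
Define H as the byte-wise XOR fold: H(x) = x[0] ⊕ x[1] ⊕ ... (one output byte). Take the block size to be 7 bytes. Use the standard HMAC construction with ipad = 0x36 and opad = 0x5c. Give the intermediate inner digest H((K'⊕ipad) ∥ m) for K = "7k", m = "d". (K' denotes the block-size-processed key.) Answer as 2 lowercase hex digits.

0e

Key "7k" = 37 6b is 2 bytes ≤ B = 7; zero-pad to 7 bytes: K' = 37 6b 00 00 00 00 00.
K' ⊕ ipad = 01 5d 36 36 36 36 36.
Inner input = 01 5d 36 36 36 36 36 ∥ 64.
Inner hash: XOR 01⊕5d⊕36⊕36⊕36⊕36⊕36⊕64 = 0e.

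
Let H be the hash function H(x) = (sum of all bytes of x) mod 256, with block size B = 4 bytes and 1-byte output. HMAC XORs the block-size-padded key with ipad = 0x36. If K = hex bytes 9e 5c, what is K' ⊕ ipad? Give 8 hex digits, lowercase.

Key hex bytes 9e 5c is 2 bytes ≤ B = 4; zero-pad to 4 bytes: K' = 9e 5c 00 00.
XOR each byte with 0x36: 9e⊕36=a8, 5c⊕36=6a, 00⊕36=36, 00⊕36=36.

a86a3636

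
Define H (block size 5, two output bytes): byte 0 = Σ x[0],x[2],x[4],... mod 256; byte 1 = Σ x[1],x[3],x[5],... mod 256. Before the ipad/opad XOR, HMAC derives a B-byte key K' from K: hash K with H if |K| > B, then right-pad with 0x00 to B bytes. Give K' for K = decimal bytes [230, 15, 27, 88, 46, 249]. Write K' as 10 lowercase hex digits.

|K| = 6 > B = 5, so first hash the key.
H(K): even-index sum = 303 mod 256 = 47; odd-index sum = 352 mod 256 = 96 → 2f 60.
Zero-pad H(K) = 2f 60 to 5 bytes: K' = 2f 60 00 00 00.

2f60000000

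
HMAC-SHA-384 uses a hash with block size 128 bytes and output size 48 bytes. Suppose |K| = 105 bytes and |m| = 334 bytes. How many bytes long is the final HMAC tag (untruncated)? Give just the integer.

48

The tag is one SHA-384 digest: 48 bytes.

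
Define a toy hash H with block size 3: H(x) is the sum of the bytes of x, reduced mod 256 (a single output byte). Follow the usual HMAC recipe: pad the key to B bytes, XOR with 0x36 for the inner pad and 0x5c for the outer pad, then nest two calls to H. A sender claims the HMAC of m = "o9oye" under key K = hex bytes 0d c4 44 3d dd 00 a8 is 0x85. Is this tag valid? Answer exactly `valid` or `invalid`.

valid

Key hex bytes 0d c4 44 3d dd 00 a8 is 7 bytes > B = 3, so hash it first: H(key) = d7, then zero-pad to 3 bytes: K' = d7 00 00.
K' ⊕ ipad = e1 36 36; K' ⊕ opad = 8b 5c 5c.
Inner hash: sum = 225+54+54+111+57+111+121+101 = 834; mod 256 = 66 → 42.
Outer hash (recomputed tag): sum = 139+92+92+66 = 389; mod 256 = 133 → 85.
Recomputed tag = 85; claimed = 85 → match.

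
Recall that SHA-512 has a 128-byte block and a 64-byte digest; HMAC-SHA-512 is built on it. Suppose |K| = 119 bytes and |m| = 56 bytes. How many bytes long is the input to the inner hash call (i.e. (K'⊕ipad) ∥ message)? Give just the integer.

184

Key is 119 ≤ 128 bytes, zero-padded: |K'| = 128.
Inner input = (K'⊕ipad) ∥ m → 128 + 56 = 184 bytes.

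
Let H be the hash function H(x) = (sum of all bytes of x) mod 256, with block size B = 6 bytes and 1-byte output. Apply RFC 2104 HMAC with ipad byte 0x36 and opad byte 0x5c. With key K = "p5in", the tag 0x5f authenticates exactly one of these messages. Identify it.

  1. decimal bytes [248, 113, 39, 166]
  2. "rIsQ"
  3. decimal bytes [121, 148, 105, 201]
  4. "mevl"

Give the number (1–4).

3

Key "p5in" = 70 35 69 6e is 4 bytes ≤ B = 6; zero-pad to 6 bytes: K' = 70 35 69 6e 00 00.
K' ⊕ ipad = 46 03 5f 58 36 36; K' ⊕ opad = 2c 69 35 32 5c 5c.
m1: inner = H(46 03 5f 58 36 36 f8 71 27 a6) = a2; tag = H(2c 69 35 32 5c 5c a2) = 56
m2: inner = H(46 03 5f 58 36 36 72 49 73 51) = eb; tag = H(2c 69 35 32 5c 5c eb) = 9f
m3: inner = H(46 03 5f 58 36 36 79 94 69 c9) = ab; tag = H(2c 69 35 32 5c 5c ab) = 5f ← matches
m4: inner = H(46 03 5f 58 36 36 6d 65 76 6c) = 20; tag = H(2c 69 35 32 5c 5c 20) = d4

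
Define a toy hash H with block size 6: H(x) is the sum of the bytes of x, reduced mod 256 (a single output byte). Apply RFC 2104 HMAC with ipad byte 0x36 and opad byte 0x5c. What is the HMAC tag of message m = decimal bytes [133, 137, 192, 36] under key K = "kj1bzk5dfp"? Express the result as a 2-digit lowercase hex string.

36

Key "kj1bzk5dfp" = 6b 6a 31 62 7a 6b 35 64 66 70 is 10 bytes > B = 6, so hash it first: H(key) = bc, then zero-pad to 6 bytes: K' = bc 00 00 00 00 00.
K' ⊕ ipad = 8a 36 36 36 36 36.  K' ⊕ opad = e0 5c 5c 5c 5c 5c.
Inner input = (K'⊕ipad) ∥ m = 8a 36 36 36 36 36 ∥ 85 89 c0 24.
Inner hash: sum = 138+54+54+54+54+54+133+137+192+36 = 906; mod 256 = 138 → 8a.
Outer input = (K'⊕opad) ∥ inner = e0 5c 5c 5c 5c 5c ∥ 8a.
Outer hash (tag): sum = 224+92+92+92+92+92+138 = 822; mod 256 = 54 → 36.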